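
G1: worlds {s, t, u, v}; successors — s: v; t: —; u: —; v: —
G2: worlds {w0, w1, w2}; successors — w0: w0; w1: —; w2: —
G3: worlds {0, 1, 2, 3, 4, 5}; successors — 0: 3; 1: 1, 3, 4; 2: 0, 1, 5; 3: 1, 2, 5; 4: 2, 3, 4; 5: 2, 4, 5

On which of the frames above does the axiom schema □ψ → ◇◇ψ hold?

none

The schema corresponds to a generalized confluence (Geach) condition: ∀x ∃w (xRw ∧ xR²w).
G1: fails — at s but no w with sRw and sR²w.
G2: fails — at w1 but no w with w1Rw and w1R²w.
G3: fails — at 0 but no w with 0Rw and 0R²w.
Valid on no frame.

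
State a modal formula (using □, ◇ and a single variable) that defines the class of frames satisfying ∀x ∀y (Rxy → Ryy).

□(□r → r)

The condition is shift-reflexivity. The T□ schema □(□r → r) defines it.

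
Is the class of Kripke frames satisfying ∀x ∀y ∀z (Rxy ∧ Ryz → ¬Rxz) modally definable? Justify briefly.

No

If a class were modally definable it would be closed under surjective bounded morphisms (Goldblatt–Thomason).
The 7-cycle (worlds 0,1,2,3,4,5,6 with 0→1→2→3→4→5→6→0) is intransitive. Mapping every world to a single reflexive point • is a surjective bounded morphism; the reflexive point is not intransitive (R••∧R•• but R••).
So the class is not modally definable.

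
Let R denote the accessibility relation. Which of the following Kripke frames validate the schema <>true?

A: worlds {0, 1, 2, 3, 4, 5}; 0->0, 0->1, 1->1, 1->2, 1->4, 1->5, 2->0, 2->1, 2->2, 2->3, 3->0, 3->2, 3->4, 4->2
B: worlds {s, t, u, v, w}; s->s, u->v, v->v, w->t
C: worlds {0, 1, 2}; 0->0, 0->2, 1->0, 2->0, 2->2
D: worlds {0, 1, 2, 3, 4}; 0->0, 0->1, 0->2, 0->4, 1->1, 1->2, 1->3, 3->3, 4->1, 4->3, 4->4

Frame correspondent (Sahlqvist): forall x exists y Rxy — i.e. seriality.
A: fails — world 5 has no successor.
B: fails — world t has no successor.
C: holds.
D: fails — world 2 has no successor.

C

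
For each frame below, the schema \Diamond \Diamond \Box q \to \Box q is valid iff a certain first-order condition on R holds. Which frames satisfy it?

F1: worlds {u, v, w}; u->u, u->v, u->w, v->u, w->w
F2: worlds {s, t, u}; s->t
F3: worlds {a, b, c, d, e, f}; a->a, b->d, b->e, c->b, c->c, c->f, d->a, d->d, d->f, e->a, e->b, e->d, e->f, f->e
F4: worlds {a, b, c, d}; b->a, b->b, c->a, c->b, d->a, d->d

F2

This is the axiom for a generalized confluence (Geach) condition; its first-order frame correspondent is \forall x \forall y \forall z ((x R^2 y \wedge xRz) \to \exists w (yRw \wedge z = w)).
F1: fails — uR²v, uRv but no t with vRt and v=t.
F2: holds.
F3: fails — bR²a, bRd but no w with aRw and d=w.
F4: fails — bR²a, bRa but no w with aRw and a=w.
Valid on: F2.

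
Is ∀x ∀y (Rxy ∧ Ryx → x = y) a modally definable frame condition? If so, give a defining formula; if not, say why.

Modal frame validity is preserved under surjective bounded morphisms.
The 6-cycle (worlds a,b,c,d,e,f with a→b→c→d→e→f→a) is antisymmetric. Sending even-indexed worlds to s and odd-indexed worlds to t is a surjective bounded morphism onto the two-world frame with s↔t, which is not antisymmetric.
So the class is not modally definable.

Not definable by any modal formula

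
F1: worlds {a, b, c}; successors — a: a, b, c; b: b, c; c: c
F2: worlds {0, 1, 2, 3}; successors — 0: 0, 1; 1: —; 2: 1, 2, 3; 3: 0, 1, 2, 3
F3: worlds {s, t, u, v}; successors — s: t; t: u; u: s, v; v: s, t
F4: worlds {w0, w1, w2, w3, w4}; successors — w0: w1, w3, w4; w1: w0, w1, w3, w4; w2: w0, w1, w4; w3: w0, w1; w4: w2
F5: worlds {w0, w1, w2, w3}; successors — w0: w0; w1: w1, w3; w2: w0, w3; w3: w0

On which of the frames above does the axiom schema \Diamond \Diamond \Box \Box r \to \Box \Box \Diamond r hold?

Frame correspondent (Sahlqvist): \forall x \forall y \forall z ((x R^2 y \wedge x R^2 z) \to \exists w (y R^2 w \wedge zRw)) — i.e. a generalized confluence (Geach) condition.
F1: holds.
F2: fails — 0R²0, 0R²1 but no w with 0R²w and 1Rw.
F3: fails — tR²s, tR²s but no w with sR²w and sRw.
F4: fails — w0R²w3, w0R²w4 but no w with w3R²w and w4Rw.
F5: fails — w1R²w0, w1R²w1 but no w with w0R²w and w1Rw.
Valid on: F1.

F1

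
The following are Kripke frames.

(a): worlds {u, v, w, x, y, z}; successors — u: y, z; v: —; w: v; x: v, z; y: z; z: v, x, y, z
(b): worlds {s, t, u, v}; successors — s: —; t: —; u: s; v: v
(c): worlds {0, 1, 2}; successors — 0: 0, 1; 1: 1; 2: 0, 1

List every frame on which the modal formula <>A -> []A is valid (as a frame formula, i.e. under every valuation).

The schema corresponds to partial functionality: forall x forall y forall z (Rxy & Rxz -> y = z).
(a): fails — u sees both y and z.
(b): holds.
(c): fails — 0 sees both 0 and 1.

(b)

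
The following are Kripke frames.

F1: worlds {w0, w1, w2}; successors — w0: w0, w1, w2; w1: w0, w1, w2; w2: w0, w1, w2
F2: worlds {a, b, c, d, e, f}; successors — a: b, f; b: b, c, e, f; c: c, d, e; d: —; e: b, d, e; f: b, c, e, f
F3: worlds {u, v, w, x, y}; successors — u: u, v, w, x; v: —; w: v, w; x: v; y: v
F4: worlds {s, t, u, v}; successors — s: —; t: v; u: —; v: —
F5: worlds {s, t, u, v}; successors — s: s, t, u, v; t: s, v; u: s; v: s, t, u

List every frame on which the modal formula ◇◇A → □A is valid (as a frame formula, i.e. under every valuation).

Frame correspondent (Sahlqvist): ∀x ∀y ∀z ((xR²y ∧ xRz) → ∃w (y = w ∧ z = w)) — i.e. a generalized confluence (Geach) condition.
F1: fails — w0R²w0, w0Rw1 but w0 ≠ w1.
F2: fails — aR²b, aRf but b ≠ f.
F3: fails — uR²u, uRv but u ≠ v.
F4: ✓.
F5: fails — sR²s, sRt but s ≠ t.
Valid on: F4.

F4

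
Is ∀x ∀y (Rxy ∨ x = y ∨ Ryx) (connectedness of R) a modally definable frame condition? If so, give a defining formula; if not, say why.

Modal frame validity is preserved under disjoint unions.
Take 3 disjoint single-world reflexive frames: each is trivially connected, but their disjoint union has 3 worlds with no edge between distinct components, so it is not connected.
So no modal formula (or set of formulas) defines exactly the connected frames.

Not modally definable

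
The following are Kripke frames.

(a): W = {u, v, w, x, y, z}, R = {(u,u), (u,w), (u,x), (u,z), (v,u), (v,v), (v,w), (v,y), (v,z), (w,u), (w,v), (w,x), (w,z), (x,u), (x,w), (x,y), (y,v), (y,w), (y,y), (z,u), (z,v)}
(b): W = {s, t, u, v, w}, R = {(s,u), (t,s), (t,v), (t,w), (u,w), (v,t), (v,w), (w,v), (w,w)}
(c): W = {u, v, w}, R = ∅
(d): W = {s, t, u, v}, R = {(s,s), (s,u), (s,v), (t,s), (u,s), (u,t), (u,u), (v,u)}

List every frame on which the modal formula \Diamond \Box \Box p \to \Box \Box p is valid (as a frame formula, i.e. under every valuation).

(a), (c)

This is the axiom for a generalized confluence (Geach) condition; its first-order frame correspondent is \forall x \forall y \forall z ((xRy \wedge x R^2 z) \to \exists w (y R^2 w \wedge z = w)).
(a): ✓.
(b): fails — tRs, tR²t but no w* with sR²w* and t=w*.
(c): ✓.
(d): fails — sRv, sR²v but no w with vR²w and v=w.
Valid on: (a), (c).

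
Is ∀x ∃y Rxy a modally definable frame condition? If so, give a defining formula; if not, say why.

The condition is seriality. A defining modal formula is □q → ◇q.

Definable; □q → ◇q defines it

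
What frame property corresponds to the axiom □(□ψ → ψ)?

Suppose □(□ψ→ψ) is valid. Take Rxy and set V(ψ)={w : Ryw}. Then at y, □ψ holds; since □(□ψ→ψ) at x, □ψ→ψ at y, so ψ at y, i.e. Ryy.

Shift-reflexivity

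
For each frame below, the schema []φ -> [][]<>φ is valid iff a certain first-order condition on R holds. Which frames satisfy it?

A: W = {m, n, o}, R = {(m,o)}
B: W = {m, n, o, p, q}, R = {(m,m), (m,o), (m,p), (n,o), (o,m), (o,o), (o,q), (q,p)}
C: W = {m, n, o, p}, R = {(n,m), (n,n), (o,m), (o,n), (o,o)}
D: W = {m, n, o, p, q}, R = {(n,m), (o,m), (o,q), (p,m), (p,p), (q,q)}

A

This is the axiom for a generalized confluence (Geach) condition; its first-order frame correspondent is forall x forall z (x R^2 z -> exists w (xRw & zRw)).
A: holds.
B: fails — mR²p but no w with mRw and pRw.
C: fails — nR²m but no w with nRw and mRw.
D: fails — pR²m but no w with pRw and mRw.
Valid on: A.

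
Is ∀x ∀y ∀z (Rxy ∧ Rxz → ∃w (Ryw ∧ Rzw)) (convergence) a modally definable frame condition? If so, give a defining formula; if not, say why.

Yes — defined by ◇□r → □◇r

The condition is convergence. A defining modal formula is ◇□r → □◇r.
Suppose ◇□r→□◇r is valid. Take Rxy, Rxz and set V(r)={w : Ryw}. Then □r at y so ◇□r at x, so □◇r at x, so ◇r at z, giving w with Rzw and Ryw.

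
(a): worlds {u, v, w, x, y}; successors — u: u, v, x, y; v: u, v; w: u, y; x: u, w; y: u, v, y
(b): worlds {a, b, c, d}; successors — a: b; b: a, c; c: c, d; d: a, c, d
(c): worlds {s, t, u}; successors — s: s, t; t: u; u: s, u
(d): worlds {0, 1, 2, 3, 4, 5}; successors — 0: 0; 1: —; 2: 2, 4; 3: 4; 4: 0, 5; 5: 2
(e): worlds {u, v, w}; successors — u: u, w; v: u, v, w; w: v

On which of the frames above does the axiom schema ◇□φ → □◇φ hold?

Frame correspondent (Sahlqvist): ∀x ∀y ∀z (Rxy ∧ Rxz → ∃w (Ryw ∧ Rzw)) — i.e. convergence.
(a): satisfies the condition.
(b): fails — Rbc and Rba but c and a have no common successor.
(c): fails — Rss and Rst but s and t have no common successor.
(d): fails — R22 and R24 but 2 and 4 have no common successor.
(e): fails — Ruw and Ruu but w and u have no common successor.
Valid on: (a).

(a)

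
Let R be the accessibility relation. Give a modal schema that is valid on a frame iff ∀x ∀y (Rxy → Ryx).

q → □◇q

The condition is symmetry. The B schema q → □◇q defines it.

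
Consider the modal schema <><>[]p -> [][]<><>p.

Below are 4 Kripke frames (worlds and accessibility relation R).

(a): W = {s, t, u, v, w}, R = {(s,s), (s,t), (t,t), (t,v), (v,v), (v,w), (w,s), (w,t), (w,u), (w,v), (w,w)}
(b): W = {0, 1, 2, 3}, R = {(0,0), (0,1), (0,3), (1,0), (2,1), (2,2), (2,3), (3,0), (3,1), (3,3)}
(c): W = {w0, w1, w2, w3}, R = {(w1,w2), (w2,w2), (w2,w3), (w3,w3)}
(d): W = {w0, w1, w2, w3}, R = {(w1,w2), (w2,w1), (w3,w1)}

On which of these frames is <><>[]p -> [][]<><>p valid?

This is the axiom for a generalized confluence (Geach) condition; its first-order frame correspondent is forall x forall y forall z ((x R^2 y & x R^2 z) -> exists w (yRw & z R^2 w)).
(a): fails — vR²s, vR²u but no w* with sRw* and uR²w*.
(b): holds.
(c): holds.
(d): fails — w1R²w1, w1R²w1 but no w with w1Rw and w1R²w.
Valid on: (b), (c).

(b), (c)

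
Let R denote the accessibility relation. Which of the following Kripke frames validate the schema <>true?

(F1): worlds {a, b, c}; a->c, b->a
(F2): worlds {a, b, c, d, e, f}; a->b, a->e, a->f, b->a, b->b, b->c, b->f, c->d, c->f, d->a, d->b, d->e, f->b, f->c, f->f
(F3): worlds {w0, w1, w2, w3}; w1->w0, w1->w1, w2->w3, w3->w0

The schema corresponds to seriality: forall x exists y Rxy.
(F1): fails — world c has no successor.
(F2): fails — world e has no successor.
(F3): fails — world w0 has no successor.
Valid on no frame.

none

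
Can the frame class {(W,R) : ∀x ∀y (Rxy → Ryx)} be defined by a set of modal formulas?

Yes: it is symmetry, defined by the B schema q → □◇q.
Suppose q→□◇q is valid. Take Rxy and set V(q)={x}. Then q at x, so □◇q at x, so ◇q at y, so some z with Ryz has q; z=x, i.e. Ryx.

Definable; q → □◇q defines it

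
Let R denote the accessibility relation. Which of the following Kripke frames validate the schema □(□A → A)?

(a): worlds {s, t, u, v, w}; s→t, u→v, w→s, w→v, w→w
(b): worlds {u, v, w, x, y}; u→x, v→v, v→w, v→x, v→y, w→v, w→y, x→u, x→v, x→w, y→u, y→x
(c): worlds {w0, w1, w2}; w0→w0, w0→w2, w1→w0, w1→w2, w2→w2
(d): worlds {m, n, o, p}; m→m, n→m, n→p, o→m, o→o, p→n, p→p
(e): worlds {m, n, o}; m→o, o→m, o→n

This is the axiom for shift-reflexivity; its first-order frame correspondent is ∀x ∀y (Rxy → Ryy).
(a): fails — Ruv but not Rvv.
(b): fails — Rxw but not Rww.
(c): ✓.
(d): fails — Rpn but not Rnn.
(e): fails — Rom but not Rmm.

(c)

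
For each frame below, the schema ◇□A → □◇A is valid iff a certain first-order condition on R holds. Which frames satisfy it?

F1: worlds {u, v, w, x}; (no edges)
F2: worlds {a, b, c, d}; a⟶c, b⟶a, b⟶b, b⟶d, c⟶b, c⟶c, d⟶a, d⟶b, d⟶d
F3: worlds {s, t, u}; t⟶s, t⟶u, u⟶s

F1

Frame correspondent (Sahlqvist): ∀x ∀y ∀z (Rxy ∧ Rxz → ∃w (Ryw ∧ Rzw)) — i.e. convergence.
F1: holds.
F2: fails — Rbb and Rba but b and a have no common successor.
F3: fails — Rtu and Rts but u and s have no common successor.
Valid on: F1.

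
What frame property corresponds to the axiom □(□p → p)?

Suppose □(□p→p) is valid. Take Rxy and set V(p)={w : Ryw}. Then at y, □p holds; since □(□p→p) at x, □p→p at y, so p at y, i.e. Ryy.

shift-reflexivity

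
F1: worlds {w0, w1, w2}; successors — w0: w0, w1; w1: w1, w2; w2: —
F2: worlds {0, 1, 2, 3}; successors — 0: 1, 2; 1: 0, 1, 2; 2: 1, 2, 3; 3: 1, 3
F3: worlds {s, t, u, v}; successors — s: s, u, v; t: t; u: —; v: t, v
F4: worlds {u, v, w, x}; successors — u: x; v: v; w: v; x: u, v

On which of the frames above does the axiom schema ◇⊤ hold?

F2, F4

Frame correspondent (Sahlqvist): ∀x ∃y Rxy — i.e. seriality.
F1: fails — world w2 has no successor.
F2: condition met.
F3: fails — world u has no successor.
F4: condition met.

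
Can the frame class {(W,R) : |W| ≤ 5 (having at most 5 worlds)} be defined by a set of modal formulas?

If a class were modally definable it would be closed under disjoint unions (Goldblatt–Thomason).
Any modal formula valid on each of 6 disjoint one-world frames is valid on their disjoint union (validity is preserved under disjoint unions). Each one-world frame has |W|=1≤5, but the union has |W|=6.
So the class is not modally definable.

No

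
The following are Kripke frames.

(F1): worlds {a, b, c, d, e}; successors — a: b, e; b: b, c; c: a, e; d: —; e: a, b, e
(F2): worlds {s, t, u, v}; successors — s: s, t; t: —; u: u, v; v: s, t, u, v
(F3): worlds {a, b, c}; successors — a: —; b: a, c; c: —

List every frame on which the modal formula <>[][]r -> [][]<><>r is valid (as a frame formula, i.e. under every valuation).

(F1), (F3)

The schema corresponds to a generalized confluence (Geach) condition: forall x forall y forall z ((xRy & x R^2 z) -> exists w (y R^2 w & z R^2 w)).
(F1): satisfies the condition.
(F2): fails — sRs, sR²t but no w with sR²w and tR²w.
(F3): satisfies the condition.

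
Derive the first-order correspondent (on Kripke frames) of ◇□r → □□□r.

∀x ∀y ∀z ((xRy ∧ xR³z) → ∃w (yRw ∧ z = w))

This is a Sahlqvist (Geach-type) schema ◇^1□^1r → □^3◇^0r.
Minimal-valuation argument: fix x; take any y with xR^1y and any z with xR^3z. Set V(r) to the set of worlds R-reachable from y in exactly 1 step. Then □^1r holds at y, so the antecedent holds at x; validity forces ◇^0r at z, giving a w with zR^0w and yR^1w.
First-order correspondent: ∀x ∀y ∀z ((xRy ∧ xR³z) → ∃w (yRw ∧ z = w)).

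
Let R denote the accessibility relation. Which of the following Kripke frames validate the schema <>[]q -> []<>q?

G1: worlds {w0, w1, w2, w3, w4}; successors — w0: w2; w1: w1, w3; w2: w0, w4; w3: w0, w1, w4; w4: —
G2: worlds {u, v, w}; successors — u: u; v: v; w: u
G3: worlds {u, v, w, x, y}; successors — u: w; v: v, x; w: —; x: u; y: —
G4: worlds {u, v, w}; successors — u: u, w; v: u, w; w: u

The schema corresponds to convergence: forall x forall y forall z (Rxy & Rxz -> exists w (Ryw & Rzw)).
G1: fails — Rw2w4 and Rw2w4 but w4 and w4 have no common successor.
G2: ✓.
G3: fails — Ruw and Ruw but w and w have no common successor.
G4: ✓.

G2, G4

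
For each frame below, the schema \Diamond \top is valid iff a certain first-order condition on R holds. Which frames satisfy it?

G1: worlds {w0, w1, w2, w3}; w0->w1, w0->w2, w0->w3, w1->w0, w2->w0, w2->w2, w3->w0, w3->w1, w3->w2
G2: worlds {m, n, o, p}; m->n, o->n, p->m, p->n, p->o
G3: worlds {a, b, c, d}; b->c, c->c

G1

The schema corresponds to seriality: \forall x \exists y Rxy.
G1: satisfies the condition.
G2: fails — world n has no successor.
G3: fails — world a has no successor.
Valid on: G1.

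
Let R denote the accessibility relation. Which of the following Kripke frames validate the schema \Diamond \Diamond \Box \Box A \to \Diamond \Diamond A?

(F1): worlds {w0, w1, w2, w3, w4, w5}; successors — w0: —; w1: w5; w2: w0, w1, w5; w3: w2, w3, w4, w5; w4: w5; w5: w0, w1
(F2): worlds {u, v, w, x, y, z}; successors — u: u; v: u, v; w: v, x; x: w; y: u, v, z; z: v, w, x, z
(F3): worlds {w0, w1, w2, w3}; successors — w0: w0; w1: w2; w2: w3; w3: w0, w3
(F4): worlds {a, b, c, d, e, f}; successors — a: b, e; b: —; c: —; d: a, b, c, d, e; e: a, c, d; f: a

(F2), (F3)

This is the axiom for a generalized confluence (Geach) condition; its first-order frame correspondent is \forall x \forall y (x R^2 y \to \exists w (y R^2 w \wedge x R^2 w)).
(F1): fails — w1R²w0 but no w with w0R²w and w1R²w.
(F2): satisfies the condition.
(F3): satisfies the condition.
(F4): fails — aR²c but no w with cR²w and aR²w.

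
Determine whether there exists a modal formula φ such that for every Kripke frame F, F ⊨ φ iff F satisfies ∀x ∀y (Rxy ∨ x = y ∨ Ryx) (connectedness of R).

If a class were modally definable it would be closed under disjoint unions (Goldblatt–Thomason).
Take 2 disjoint single-world reflexive frames: each is trivially connected, but their disjoint union has 2 worlds with no edge between distinct components, so it is not connected.
So the class is not modally definable.

Not modally definable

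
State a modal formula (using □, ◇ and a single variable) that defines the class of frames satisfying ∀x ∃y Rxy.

The condition is seriality. The D schema □p → ◇p defines it.
Suppose □p→◇p is valid. At any x set V(p)=W. Then □p at x, so ◇p at x, so x has a successor.

□p → ◇p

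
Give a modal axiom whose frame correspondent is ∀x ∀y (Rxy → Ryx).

A defining formula is ψ → □◇ψ (the B axiom).
Suppose ψ→□◇ψ is valid. Take Rxy and set V(ψ)={x}. Then ψ at x, so □◇ψ at x, so ◇ψ at y, so some z with Ryz has ψ; z=x, i.e. Ryx.

ψ → □◇ψ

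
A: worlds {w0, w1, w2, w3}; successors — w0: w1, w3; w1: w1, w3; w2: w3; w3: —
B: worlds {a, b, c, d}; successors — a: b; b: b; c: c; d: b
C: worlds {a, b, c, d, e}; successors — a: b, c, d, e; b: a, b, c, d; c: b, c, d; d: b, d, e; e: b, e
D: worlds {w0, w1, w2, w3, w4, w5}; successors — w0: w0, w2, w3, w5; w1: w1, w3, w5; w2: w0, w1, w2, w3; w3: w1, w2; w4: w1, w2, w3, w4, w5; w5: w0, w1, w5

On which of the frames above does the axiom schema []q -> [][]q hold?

A, B

The schema corresponds to transitivity: forall x forall y forall z (Rxy & Ryz -> Rxz).
A: ✓.
B: ✓.
C: fails — Rcd and Rde but not Rce.
D: fails — Rw3w1 and Rw1w3 but not Rw3w3.
Valid on: A, B.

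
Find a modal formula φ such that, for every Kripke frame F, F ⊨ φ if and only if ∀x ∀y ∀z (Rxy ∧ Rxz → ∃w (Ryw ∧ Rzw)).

◇□q → □◇q

This is convergence; the standard corresponding axiom is .2: ◇□q → □◇q.
Suppose ◇□q→□◇q is valid. Take Rxy, Rxz and set V(q)={w : Ryw}. Then □q at y so ◇□q at x, so □◇q at x, so ◇q at z, giving w with Rzw and Ryw.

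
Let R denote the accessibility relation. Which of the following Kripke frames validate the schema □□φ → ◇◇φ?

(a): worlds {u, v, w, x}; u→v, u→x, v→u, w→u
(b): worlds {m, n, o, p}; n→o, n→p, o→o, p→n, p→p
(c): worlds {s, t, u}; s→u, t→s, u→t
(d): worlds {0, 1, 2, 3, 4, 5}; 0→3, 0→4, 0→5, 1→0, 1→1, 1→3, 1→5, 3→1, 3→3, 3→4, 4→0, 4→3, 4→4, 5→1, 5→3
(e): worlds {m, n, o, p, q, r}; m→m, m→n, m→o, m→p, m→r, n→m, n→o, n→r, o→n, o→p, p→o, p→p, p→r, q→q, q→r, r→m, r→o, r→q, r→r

(c), (e)

The schema corresponds to a generalized confluence (Geach) condition: ∀x ∃w (xR²w ∧ xR²w).
(a): fails — at x but no t with xR²t and xR²t.
(b): fails — at m but no w with mR²w and mR²w.
(c): holds.
(d): fails — at 2 but no w with 2R²w and 2R²w.
(e): holds.
Valid on: (c), (e).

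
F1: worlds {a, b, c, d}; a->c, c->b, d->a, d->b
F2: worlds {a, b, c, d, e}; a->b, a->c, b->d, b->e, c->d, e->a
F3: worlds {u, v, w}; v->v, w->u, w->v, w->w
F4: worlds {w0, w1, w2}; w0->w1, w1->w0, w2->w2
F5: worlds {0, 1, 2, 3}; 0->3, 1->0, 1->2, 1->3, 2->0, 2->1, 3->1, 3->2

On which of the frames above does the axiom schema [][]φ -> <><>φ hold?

F4, F5

This is the axiom for a generalized confluence (Geach) condition; its first-order frame correspondent is forall x exists w (x R^2 w & x R^2 w).
F1: fails — at b but no w with bR²w and bR²w.
F2: fails — at c but no w with cR²w and cR²w.
F3: fails — at u but no t with uR²t and uR²t.
F4: condition met.
F5: condition met.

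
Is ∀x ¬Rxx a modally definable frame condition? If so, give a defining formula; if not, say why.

Not modally definable

Any modally definable frame class is closed under surjective bounded morphisms.
The 3-cycle (worlds 0,1,2 with 0→1→2→0) is irreflexive, and the map sending every world to a single reflexive point • is a surjective bounded morphism (forth: every edge maps to (•,•); back: every world has a successor). So any modal formula valid on the 3-cycle is also valid on the reflexive point, which is not irreflexive.
So the class is not modally definable.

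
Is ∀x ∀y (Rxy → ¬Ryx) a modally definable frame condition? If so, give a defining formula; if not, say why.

Not modally definable

If a class were modally definable it would be closed under surjective bounded morphisms (Goldblatt–Thomason).
The 5-cycle (worlds s,t,u,v,w with s→t→u→v→w→s) is asymmetric. Mapping every world to a single reflexive point • is a surjective bounded morphism, and the reflexive point is not asymmetric (R•• but asymmetry requires ¬R••).
Hence asymmetry is not modally definable.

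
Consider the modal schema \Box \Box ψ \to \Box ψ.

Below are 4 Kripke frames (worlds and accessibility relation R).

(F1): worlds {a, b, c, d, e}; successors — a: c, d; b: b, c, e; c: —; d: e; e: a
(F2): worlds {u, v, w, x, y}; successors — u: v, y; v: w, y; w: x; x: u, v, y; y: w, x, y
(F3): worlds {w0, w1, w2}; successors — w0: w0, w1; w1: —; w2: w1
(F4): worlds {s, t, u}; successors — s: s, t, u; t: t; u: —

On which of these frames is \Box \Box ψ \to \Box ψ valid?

Frame correspondent (Sahlqvist): \forall x \forall y (Rxy \to \exists z (Rxz \wedge Rzy)) — i.e. density.
(F1): fails — Rde but no z with Rdz and Rze.
(F2): fails — Ruv but no z with Ruz and Rzv.
(F3): fails — Rw2w1 but no z with Rw2z and Rzw1.
(F4): ✓.
Valid on: (F4).

(F4)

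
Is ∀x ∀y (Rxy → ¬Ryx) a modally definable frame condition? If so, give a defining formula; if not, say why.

Any modally definable frame class is closed under surjective bounded morphisms.
The 4-cycle (worlds w0,w1,w2,w3 with w0→w1→w2→w3→w0) is asymmetric. Mapping every world to a single reflexive point • is a surjective bounded morphism, and the reflexive point is not asymmetric (R•• but asymmetry requires ¬R••).
So no modal formula (or set of formulas) defines exactly the asymmetric frames.

Not definable by any modal formula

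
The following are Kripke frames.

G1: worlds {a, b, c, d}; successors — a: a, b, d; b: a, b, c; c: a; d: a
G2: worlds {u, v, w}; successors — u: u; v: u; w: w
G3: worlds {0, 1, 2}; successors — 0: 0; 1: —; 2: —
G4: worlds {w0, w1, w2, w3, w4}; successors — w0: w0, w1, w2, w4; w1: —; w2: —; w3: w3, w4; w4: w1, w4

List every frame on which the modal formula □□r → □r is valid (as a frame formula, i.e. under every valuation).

G1, G2, G3, G4

Frame correspondent (Sahlqvist): ∀x ∀y (Rxy → ∃z (Rxz ∧ Rzy)) — i.e. density.
G1: ✓.
G2: ✓.
G3: ✓.
G4: ✓.
Valid on: G1, G2, G3, G4.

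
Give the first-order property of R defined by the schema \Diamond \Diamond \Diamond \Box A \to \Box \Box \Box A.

This is a Sahlqvist (Geach-type) schema ◇^3□^1A → □^3◇^0A.
Minimal-valuation argument: fix x; take any y with xR^3y and any z with xR^3z. Set V(A) to the set of worlds R-reachable from y in exactly 1 step. Then □^1A holds at y, so the antecedent holds at x; validity forces ◇^0A at z, giving a w with zR^0w and yR^1w.
First-order correspondent: \forall x \forall y \forall z ((x R^3 y \wedge x R^3 z) \to \exists w (yRw \wedge z = w)).

\forall x \forall y \forall z ((x R^3 y \wedge x R^3 z) \to \exists w (yRw \wedge z = w))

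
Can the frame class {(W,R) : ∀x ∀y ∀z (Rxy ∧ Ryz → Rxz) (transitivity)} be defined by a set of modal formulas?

Yes, by □r → □□r

This is a Sahlqvist condition; the 4 axiom □r → □□r defines it.
Suppose □r→□□r is valid. Take Rxy, Ryz and set V(r)={w : Rxw}. Then □r at x, so □□r at x, so □r at y, so r at z, i.e. Rxz.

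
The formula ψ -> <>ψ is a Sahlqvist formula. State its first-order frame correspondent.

reflexivity

Replacing ψ by ¬ψ and contraposing gives the equivalent schema □ψ → ψ.
Suppose □ψ→ψ is valid. At any x set V(ψ)={w : Rxw}. Then □ψ holds at x, so ψ holds at x, i.e. Rxx.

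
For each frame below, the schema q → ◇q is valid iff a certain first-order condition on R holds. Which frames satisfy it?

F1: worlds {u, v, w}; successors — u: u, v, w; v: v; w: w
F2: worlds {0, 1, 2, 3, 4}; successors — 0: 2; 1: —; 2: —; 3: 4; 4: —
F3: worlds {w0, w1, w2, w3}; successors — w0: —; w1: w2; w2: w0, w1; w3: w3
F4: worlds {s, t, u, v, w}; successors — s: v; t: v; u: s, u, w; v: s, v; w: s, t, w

Frame correspondent (Sahlqvist): ∀x Rxx — i.e. reflexivity.
F1: holds.
F2: fails — world 0 does not see itself.
F3: fails — world w0 does not see itself.
F4: fails — world s does not see itself.
Valid on: F1.

F1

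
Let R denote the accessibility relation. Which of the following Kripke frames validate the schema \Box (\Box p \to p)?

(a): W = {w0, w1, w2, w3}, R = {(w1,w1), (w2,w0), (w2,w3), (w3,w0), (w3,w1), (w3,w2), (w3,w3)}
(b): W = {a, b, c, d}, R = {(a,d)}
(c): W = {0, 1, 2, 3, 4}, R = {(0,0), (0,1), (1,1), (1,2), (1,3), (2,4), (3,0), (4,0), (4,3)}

The schema corresponds to shift-reflexivity: \forall x \forall y (Rxy \to Ryy).
(a): fails — Rw3w0 but not Rw0w0.
(b): fails — Rad but not Rdd.
(c): fails — R12 but not R22.

none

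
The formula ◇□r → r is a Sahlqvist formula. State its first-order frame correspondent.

Replacing r by ¬r and contraposing gives the equivalent schema r → □◇r.
Suppose r→□◇r is valid. Take Rxy and set V(r)={x}. Then r at x, so □◇r at x, so ◇r at y, so some z with Ryz has r; z=x, i.e. Ryx.

Symmetry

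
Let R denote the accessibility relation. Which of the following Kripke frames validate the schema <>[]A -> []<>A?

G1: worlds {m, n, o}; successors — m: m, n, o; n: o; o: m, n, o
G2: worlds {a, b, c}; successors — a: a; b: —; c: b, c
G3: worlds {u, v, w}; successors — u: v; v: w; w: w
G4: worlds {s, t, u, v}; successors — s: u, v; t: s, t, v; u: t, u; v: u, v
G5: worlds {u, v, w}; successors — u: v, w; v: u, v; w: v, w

This is the axiom for convergence; its first-order frame correspondent is forall x forall y forall z (Rxy & Rxz -> exists w (Ryw & Rzw)).
G1: holds.
G2: fails — Rcc and Rcb but c and b have no common successor.
G3: holds.
G4: holds.
G5: holds.

G1, G3, G4, G5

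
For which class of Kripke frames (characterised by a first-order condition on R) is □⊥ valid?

emptiness of R: ∀x ∀y ¬Rxy

□⊥ is valid iff no world has any successor (otherwise □⊥ fails at any world with one).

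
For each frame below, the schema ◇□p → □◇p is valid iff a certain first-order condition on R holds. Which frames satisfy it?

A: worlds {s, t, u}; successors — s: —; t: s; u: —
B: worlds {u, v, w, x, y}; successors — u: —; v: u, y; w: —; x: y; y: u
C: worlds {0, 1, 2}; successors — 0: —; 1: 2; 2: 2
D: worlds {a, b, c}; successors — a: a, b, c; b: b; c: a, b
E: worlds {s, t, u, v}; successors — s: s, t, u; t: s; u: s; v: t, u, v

C, D

Frame correspondent (Sahlqvist): ∀x ∀y ∀z (Rxy ∧ Rxz → ∃w (Ryw ∧ Rzw)) — i.e. convergence.
A: fails — Rts and Rts but s and s have no common successor.
B: fails — Rvu and Rvu but u and u have no common successor.
C: satisfies the condition.
D: satisfies the condition.
E: fails — Rvv and Rvt but v and t have no common successor.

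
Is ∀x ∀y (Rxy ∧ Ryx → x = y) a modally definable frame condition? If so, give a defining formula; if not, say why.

No

Any modally definable frame class is closed under surjective bounded morphisms.
The 6-cycle (worlds 0,1,2,3,4,5 with 0→1→2→3→4→5→0) is antisymmetric. Sending even-indexed worlds to a and odd-indexed worlds to b is a surjective bounded morphism onto the two-world frame with a↔b, which is not antisymmetric.
So the class is not modally definable.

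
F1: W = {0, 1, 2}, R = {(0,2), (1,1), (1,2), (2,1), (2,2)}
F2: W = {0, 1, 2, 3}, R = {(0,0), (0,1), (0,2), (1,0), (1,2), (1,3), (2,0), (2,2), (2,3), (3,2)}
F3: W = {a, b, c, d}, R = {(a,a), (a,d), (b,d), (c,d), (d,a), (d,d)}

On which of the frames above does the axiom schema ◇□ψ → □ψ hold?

Frame correspondent (Sahlqvist): ∀x ∀y ∀z (Rxy ∧ Rxz → Ryz) — i.e. the Euclidean property.
F1: satisfies the condition.
F2: fails — R02 and R01 but not R21.
F3: satisfies the condition.
Valid on: F1, F3.

F1, F3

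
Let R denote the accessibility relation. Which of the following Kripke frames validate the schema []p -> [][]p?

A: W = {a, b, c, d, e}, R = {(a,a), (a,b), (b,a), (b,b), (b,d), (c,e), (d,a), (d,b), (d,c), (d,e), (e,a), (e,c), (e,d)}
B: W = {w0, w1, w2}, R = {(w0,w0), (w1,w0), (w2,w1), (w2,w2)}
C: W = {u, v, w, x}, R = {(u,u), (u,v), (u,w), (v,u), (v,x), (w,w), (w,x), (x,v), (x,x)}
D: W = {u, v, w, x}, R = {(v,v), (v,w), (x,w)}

This is the axiom for transitivity; its first-order frame correspondent is forall x forall y forall z (Rxy & Ryz -> Rxz).
A: fails — Rea and Rab but not Reb.
B: fails — Rw2w1 and Rw1w0 but not Rw2w0.
C: fails — Ruv and Rvx but not Rux.
D: holds.

D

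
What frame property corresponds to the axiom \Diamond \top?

seriality

◇⊤ holds at w iff w has a successor, so frame-validity of ◇⊤ is exactly seriality. Equivalently via □A → ◇A:
Suppose □A→◇A is valid. At any x set V(A)=W. Then □A at x, so ◇A at x, so x has a successor.
Conversely, any frame satisfying \forall x \exists y Rxy validates the schema.
Frame condition: \forall x \exists y Rxy.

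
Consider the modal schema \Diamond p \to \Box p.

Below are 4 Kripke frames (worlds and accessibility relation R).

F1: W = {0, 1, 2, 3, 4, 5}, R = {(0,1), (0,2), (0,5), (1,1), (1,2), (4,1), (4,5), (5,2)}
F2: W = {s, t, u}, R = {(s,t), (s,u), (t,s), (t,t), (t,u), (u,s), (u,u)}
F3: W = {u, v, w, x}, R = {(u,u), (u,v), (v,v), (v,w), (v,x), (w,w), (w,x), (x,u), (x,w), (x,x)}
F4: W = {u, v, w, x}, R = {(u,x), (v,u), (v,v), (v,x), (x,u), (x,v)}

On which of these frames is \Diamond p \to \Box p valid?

none

This is the axiom for partial functionality; its first-order frame correspondent is \forall x \forall y \forall z (Rxy \wedge Rxz \to y = z).
F1: fails — 0 sees both 1 and 2.
F2: fails — s sees both t and u.
F3: fails — u sees both u and v.
F4: fails — v sees both u and v.
Valid on no frame.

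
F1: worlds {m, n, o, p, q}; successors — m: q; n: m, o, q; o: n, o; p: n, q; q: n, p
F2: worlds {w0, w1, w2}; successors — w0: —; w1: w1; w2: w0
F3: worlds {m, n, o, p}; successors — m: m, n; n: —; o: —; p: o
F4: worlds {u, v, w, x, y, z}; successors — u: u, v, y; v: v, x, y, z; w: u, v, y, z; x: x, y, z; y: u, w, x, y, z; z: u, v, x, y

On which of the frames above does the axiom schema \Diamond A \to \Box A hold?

F2

The schema corresponds to partial functionality: \forall x \forall y \forall z (Rxy \wedge Rxz \to y = z).
F1: fails — n sees both m and o.
F2: holds.
F3: fails — m sees both m and n.
F4: fails — u sees both u and v.
Valid on: F2.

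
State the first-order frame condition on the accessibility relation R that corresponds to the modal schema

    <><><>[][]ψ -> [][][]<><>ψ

This is a Sahlqvist (Geach-type) schema ◇^3□^2ψ → □^3◇^2ψ.
First-order correspondent: forall x forall y forall z ((x R^3 y & x R^3 z) -> exists w (y R^2 w & z R^2 w)).

forall x forall y forall z ((x R^3 y & x R^3 z) -> exists w (y R^2 w & z R^2 w))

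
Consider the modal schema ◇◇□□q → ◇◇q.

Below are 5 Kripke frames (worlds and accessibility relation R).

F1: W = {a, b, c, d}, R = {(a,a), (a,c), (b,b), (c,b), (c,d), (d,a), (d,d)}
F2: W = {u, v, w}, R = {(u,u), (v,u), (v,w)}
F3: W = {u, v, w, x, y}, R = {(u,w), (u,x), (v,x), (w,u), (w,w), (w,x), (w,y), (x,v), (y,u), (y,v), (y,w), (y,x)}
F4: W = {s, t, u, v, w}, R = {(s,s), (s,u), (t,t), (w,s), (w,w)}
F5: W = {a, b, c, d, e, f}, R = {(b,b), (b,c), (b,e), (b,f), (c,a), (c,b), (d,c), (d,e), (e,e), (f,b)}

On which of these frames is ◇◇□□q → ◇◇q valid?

Frame correspondent (Sahlqvist): ∀x ∀y (xR²y → ∃w (yR²w ∧ xR²w)) — i.e. a generalized confluence (Geach) condition.
F1: ✓.
F2: ✓.
F3: ✓.
F4: fails — sR²u but no w* with uR²w* and sR²w*.
F5: fails — bR²a but no w with aR²w and bR²w.
Valid on: F1, F2, F3.

F1, F2, F3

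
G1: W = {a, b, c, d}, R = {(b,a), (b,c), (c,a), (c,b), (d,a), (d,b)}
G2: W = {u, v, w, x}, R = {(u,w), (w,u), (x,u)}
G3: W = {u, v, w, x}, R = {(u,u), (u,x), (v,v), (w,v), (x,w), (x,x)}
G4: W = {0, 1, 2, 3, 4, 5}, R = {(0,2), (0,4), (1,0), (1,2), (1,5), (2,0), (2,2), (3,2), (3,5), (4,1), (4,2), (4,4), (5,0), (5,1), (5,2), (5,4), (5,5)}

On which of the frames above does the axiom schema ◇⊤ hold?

G3, G4

The schema corresponds to seriality: ∀x ∃y Rxy.
G1: fails — world a has no successor.
G2: fails — world v has no successor.
G3: ✓.
G4: ✓.
Valid on: G3, G4.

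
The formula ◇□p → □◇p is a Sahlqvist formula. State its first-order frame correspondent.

Convergence

This schema is the .2 axiom.
It corresponds to convergence: ∀x ∀y ∀z (Rxy ∧ Rxz → ∃w (Ryw ∧ Rzw)).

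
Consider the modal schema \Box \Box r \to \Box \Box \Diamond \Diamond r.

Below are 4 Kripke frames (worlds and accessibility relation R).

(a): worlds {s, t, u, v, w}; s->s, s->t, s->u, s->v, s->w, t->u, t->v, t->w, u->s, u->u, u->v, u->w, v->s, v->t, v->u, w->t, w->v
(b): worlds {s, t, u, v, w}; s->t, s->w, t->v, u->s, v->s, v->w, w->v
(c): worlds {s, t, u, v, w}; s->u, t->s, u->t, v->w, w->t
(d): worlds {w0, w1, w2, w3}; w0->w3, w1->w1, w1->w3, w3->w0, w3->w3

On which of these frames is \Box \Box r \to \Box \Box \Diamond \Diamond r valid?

Frame correspondent (Sahlqvist): \forall x \forall z (x R^2 z \to \exists w (x R^2 w \wedge z R^2 w)) — i.e. a generalized confluence (Geach) condition.
(a): holds.
(b): fails — tR²s but no w* with tR²w* and sR²w*.
(c): fails — sR²t but no w* with sR²w* and tR²w*.
(d): holds.
Valid on: (a), (d).

(a), (d)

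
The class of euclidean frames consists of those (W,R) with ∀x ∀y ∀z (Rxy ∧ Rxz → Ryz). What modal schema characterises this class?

A defining formula is ◇s → □◇s (the 5 axiom).
Suppose ◇s→□◇s is valid. Take Rxy, Rxz and set V(s)={y}. Then ◇s at x, so □◇s at x, so ◇s at z, so some w with Rzw has s; w=y, i.e. Rzy. By symmetry of the argument, Ryz.

◇s → □◇s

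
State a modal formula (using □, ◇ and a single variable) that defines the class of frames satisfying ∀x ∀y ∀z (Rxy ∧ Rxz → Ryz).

A defining formula is ◇ψ → □◇ψ (the 5 axiom).

◇ψ → □◇ψ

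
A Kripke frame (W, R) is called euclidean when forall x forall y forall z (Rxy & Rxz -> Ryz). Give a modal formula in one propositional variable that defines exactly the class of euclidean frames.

This is the Euclidean property; the standard corresponding axiom is 5: ◇r → □◇r.
Suppose ◇r→□◇r is valid. Take Rxy, Rxz and set V(r)={y}. Then ◇r at x, so □◇r at x, so ◇r at z, so some w with Rzw has r; w=y, i.e. Rzy. By symmetry of the argument, Ryz.

◇r → □◇r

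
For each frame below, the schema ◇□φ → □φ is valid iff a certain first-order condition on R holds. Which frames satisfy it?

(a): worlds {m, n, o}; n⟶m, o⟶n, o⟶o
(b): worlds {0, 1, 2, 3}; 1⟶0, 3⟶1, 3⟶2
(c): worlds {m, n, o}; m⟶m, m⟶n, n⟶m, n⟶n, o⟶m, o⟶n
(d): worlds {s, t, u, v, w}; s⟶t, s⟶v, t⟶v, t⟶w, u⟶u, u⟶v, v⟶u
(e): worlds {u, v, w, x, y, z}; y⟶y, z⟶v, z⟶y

(c)

The schema corresponds to a generalized confluence (Geach) condition: ∀x ∀y ∀z ((xRy ∧ xRz) → ∃w (yRw ∧ z = w)).
(a): fails — nRm, nRm but no w with mRw and m=w.
(b): fails — 1R0, 1R0 but no w with 0Rw and 0=w.
(c): condition met.
(d): fails — sRt, sRt but no w* with tRw* and t=w*.
(e): fails — zRv, zRv but no t with vRt and v=t.
Valid on: (c).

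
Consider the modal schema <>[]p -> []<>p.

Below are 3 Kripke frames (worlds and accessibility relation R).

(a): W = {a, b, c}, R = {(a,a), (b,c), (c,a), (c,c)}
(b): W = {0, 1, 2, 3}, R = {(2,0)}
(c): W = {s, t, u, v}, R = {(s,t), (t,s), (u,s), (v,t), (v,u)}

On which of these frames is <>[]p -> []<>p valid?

The schema corresponds to convergence: forall x forall y forall z (Rxy & Rxz -> exists w (Ryw & Rzw)).
(a): condition met.
(b): fails — R20 and R20 but 0 and 0 have no common successor.
(c): condition met.
Valid on: (a), (c).

(a), (c)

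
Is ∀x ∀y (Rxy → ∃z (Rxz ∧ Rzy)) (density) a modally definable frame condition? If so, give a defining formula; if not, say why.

Yes: it is density, defined by the C4 schema □□r → □r.
Suppose □□r→□r is valid. Take Rxy and set V(r)={w : xR²w}. Then □□r at x, so □r at x, so r at y, i.e. ∃z(Rxz∧Rzy).

Definable; □□r → □r defines it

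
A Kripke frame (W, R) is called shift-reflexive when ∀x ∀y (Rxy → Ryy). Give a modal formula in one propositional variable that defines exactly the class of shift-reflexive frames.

The condition is shift-reflexivity. The T□ schema □(□q → q) defines it.
Suppose □(□q→q) is valid. Take Rxy and set V(q)={w : Ryw}. Then at y, □q holds; since □(□q→q) at x, □q→q at y, so q at y, i.e. Ryy.

□(□q → q)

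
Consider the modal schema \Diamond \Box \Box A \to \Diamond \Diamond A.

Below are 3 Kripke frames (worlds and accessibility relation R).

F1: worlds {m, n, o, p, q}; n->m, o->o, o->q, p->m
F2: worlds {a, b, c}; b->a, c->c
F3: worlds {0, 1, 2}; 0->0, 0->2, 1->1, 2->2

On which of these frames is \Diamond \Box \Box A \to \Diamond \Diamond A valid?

This is the axiom for a generalized confluence (Geach) condition; its first-order frame correspondent is \forall x \forall y (xRy \to \exists w (y R^2 w \wedge x R^2 w)).
F1: fails — nRm but no w with mR²w and nR²w.
F2: fails — bRa but no w with aR²w and bR²w.
F3: holds.
Valid on: F3.

F3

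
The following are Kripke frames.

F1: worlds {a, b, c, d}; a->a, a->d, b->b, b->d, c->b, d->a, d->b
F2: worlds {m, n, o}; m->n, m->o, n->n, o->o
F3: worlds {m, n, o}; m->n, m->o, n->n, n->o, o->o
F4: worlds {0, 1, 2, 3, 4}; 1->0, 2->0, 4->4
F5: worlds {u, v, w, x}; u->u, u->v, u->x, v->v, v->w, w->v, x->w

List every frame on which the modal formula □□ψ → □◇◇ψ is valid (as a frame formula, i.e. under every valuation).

Frame correspondent (Sahlqvist): ∀x ∀z (xRz → ∃w (xR²w ∧ zR²w)) — i.e. a generalized confluence (Geach) condition.
F1: condition met.
F2: condition met.
F3: condition met.
F4: fails — 1R0 but no w with 1R²w and 0R²w.
F5: condition met.
Valid on: F1, F2, F3, F5.

F1, F2, F3, F5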